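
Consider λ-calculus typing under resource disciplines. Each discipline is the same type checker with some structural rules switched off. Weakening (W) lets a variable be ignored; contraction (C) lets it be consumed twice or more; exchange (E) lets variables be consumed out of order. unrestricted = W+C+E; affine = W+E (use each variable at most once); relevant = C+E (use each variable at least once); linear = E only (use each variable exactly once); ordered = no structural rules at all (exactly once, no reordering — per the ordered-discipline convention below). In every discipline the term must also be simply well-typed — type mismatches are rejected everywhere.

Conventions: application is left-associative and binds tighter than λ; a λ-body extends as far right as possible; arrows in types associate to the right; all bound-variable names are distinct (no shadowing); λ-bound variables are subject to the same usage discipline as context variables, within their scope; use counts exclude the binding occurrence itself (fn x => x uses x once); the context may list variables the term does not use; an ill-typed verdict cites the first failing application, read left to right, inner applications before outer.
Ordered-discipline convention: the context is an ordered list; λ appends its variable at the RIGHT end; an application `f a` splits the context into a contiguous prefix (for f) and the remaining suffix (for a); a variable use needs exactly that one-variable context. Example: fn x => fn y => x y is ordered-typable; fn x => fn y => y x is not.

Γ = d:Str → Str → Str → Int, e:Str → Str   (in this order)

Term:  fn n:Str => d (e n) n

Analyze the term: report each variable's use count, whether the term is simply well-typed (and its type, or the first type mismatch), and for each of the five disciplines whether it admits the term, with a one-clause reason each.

variable uses: d: 1×; e: 1×; n (λ-bound): 2×
use order (left to right): d, e, n, n
typing: ✓ — Str → Str → Int
ordered: ✗, uses contraction: n ×2
linear: ✗, uses contraction: n ×2
affine: ✗, uses contraction: n ×2
relevant: ✓, every one of d, e, n appears
unrestricted: ✓, well-typed at Str → Str → Int; no restrictions here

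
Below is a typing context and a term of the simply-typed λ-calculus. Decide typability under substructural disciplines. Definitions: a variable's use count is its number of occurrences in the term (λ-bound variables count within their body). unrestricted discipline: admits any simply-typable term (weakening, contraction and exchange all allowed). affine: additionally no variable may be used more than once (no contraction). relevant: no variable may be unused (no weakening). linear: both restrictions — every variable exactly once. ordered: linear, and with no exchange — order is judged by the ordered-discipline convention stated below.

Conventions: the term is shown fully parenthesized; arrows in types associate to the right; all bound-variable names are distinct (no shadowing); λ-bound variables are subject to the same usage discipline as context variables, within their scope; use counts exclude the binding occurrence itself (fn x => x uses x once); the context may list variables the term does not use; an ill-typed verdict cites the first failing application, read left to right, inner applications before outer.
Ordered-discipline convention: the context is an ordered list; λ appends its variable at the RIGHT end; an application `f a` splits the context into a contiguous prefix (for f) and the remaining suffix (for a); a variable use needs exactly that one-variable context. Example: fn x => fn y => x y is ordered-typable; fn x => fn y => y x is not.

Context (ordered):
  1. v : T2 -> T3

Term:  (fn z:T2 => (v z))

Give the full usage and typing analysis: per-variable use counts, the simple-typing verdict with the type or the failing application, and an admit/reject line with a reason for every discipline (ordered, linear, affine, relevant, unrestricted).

variable uses: v=1, z [bound]=1
uses in reading order: v, z
typing: ✓ — T2 -> T3
ordered: ✓ — one use each (v, z); ordered split holds
linear: ✓ — single use per variable (v, z)
affine: ✓ — at most one use each (v, z)
relevant: ✓ — none of v, z goes unused
unrestricted: ✓ — typability at T2 -> T3 is all that's needed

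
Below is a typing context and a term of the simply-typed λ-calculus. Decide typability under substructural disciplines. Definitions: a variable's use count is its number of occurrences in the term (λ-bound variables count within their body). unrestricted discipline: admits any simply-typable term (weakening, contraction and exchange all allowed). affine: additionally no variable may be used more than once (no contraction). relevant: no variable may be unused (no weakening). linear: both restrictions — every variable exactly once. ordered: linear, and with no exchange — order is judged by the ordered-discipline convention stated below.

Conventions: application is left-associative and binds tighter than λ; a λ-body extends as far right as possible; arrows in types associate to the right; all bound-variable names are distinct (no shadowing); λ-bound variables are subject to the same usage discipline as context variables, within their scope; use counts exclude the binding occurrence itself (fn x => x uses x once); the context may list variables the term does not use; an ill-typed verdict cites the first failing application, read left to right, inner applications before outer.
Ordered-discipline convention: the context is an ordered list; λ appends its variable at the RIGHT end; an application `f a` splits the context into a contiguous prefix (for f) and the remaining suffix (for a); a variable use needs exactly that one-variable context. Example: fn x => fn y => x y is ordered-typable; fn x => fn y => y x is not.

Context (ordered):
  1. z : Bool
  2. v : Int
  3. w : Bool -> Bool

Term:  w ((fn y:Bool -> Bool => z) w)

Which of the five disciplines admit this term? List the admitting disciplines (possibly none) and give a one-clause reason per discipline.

admitted in: unrestricted
counts: z ×1, v ×0, w ×2, y [bound] ×0
use order (left to right): w, z, w
typing: the term checks, with type Bool
ordered ✗ (uses contraction: w ×2; needs weakening: v, y unused)
linear ✗ (uses contraction: w ×2; needs weakening: v, y unused)
affine ✗ (uses contraction: w ×2)
relevant ✗ (needs weakening: v, y unused)
unrestricted ✓ (well-typed at Bool; no restrictions here)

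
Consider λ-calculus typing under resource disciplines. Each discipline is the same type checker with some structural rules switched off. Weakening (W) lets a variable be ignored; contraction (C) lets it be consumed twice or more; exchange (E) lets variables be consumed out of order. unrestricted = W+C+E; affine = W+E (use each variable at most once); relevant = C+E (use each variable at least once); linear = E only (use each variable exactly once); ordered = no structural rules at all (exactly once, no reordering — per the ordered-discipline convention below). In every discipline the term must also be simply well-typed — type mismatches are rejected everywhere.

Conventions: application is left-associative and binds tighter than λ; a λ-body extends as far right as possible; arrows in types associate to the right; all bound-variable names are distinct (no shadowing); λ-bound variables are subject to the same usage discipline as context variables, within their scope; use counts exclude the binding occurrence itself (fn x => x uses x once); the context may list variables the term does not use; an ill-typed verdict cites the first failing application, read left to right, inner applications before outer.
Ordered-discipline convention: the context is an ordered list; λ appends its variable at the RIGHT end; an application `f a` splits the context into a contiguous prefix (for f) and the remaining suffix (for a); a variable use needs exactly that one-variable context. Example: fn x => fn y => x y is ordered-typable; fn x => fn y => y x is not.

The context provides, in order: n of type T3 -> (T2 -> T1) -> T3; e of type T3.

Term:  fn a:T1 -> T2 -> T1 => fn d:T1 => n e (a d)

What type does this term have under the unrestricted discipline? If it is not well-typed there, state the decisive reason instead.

term : (T1 -> T2 -> T1) -> T1 -> T3
use counts: n: 1×, e: 1×, a [bound]: 1×, d [bound]: 1×
left-to-right use order: n, e, a, d
typing: well-typed — term : (T1 -> T2 -> T1) -> T1 -> T3
per-discipline verdicts: ordered ✓, linear ✓, affine ✓, relevant ✓, unrestricted ✓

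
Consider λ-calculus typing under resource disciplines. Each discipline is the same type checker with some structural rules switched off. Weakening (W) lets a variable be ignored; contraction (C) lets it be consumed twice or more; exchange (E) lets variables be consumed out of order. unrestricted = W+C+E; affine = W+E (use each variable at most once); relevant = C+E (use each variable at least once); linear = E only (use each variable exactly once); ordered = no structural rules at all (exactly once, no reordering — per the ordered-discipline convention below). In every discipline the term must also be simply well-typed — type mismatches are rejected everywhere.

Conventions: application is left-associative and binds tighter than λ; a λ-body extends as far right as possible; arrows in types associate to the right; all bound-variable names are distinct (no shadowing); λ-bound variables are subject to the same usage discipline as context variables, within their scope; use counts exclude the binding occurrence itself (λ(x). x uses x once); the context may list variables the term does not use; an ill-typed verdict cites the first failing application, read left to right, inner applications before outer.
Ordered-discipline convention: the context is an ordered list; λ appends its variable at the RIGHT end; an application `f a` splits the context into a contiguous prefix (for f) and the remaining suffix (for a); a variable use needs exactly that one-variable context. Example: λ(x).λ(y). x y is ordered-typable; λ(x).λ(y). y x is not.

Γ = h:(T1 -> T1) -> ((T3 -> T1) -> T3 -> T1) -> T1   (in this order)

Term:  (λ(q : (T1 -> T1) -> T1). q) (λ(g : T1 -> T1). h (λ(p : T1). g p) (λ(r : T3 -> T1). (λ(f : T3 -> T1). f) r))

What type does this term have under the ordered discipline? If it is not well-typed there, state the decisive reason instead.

term : (T1 -> T1) -> T1
usage: h ×1, q (λ-bound) ×1, g (λ-bound) ×1, p (λ-bound) ×1, r (λ-bound) ×1, f (λ-bound) ×1
left-to-right use order: q, h, g, p, f, r
typing: well-typed — term : (T1 -> T1) -> T1
across the five disciplines: ordered ✓; linear ✓; affine ✓; relevant ✓; unrestricted ✓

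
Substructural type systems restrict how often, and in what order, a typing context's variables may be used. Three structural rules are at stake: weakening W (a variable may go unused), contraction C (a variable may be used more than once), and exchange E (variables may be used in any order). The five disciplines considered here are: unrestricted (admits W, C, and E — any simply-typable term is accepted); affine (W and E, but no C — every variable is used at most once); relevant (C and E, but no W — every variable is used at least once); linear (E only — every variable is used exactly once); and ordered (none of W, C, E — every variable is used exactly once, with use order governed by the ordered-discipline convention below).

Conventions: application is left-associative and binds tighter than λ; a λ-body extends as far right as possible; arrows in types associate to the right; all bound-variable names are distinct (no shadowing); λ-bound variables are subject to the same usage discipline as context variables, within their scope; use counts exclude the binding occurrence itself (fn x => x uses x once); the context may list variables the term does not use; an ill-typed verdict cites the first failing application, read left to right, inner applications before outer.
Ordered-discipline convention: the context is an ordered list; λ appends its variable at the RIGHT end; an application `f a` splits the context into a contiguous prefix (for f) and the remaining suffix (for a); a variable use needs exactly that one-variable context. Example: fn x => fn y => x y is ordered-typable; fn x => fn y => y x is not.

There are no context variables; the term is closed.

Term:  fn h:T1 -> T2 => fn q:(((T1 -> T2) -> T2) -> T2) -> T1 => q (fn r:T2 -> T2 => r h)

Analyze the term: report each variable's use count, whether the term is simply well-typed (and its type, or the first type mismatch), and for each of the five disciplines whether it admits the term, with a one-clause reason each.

use counts: h [bound]: 1; q [bound]: 1; r [bound]: 1
order of uses: q, r, h
typing: ill-typed: a function awaiting T2 gets T1 -> T2
ordered: ✗, not simply typable
linear: ✗, fails simple typing
affine: ✗, a type mismatch blocks all five
relevant: ✗, the type mismatch rejects it
unrestricted: ✗, not simply typable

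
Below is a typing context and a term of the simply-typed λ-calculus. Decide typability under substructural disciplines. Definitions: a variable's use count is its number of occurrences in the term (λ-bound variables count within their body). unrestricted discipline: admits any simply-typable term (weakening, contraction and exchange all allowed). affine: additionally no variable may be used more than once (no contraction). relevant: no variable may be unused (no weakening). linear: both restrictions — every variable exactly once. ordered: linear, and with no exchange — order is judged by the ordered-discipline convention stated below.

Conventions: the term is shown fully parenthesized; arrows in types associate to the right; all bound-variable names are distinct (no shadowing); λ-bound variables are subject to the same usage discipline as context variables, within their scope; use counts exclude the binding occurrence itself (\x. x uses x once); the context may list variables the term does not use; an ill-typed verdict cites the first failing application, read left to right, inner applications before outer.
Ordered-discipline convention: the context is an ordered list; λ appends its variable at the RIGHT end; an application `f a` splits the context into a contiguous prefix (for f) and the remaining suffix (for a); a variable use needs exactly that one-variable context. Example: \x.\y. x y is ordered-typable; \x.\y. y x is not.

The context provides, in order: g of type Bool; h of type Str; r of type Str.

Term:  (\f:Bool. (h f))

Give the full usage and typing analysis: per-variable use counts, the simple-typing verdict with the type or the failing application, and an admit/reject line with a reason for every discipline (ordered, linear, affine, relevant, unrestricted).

usage: g: 0×; h: 1×; r: 0×; f (λ-bound): 1×
left-to-right use order: h, f
typing: ill-typed: non-arrow in function slot: Str
ordered: ✗, the type mismatch rejects it
linear: ✗, not simply typable
affine: ✗, fails simple typing
relevant: ✗, a type mismatch blocks all five
unrestricted: ✗, the type mismatch rejects it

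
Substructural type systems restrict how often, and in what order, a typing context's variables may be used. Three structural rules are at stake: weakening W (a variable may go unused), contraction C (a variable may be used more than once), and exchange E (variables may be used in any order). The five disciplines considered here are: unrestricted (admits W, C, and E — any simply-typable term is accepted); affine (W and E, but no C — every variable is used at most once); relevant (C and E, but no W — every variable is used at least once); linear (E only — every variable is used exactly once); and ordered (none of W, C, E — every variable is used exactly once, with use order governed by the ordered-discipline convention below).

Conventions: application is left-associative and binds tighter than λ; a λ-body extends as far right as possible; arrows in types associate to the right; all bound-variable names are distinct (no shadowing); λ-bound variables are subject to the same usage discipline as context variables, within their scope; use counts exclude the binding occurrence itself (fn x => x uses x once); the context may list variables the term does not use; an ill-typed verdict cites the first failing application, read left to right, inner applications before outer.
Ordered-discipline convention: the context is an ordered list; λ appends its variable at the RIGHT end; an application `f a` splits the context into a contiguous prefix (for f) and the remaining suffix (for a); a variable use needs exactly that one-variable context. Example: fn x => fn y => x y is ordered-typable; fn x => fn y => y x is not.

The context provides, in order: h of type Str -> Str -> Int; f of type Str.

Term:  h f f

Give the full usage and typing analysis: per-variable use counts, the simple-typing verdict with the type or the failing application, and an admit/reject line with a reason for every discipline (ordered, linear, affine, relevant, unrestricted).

variable uses: h: 1, f: 2
order of uses: h, f, f
typing: ✓ — Int
ordered: ✗, needs contraction — f ×2
linear: ✗, needs contraction — f ×2
affine: ✗, needs contraction — f ×2
relevant: ✓, none of h, f goes unused
unrestricted: ✓, simply typable at Int; W, C, E all held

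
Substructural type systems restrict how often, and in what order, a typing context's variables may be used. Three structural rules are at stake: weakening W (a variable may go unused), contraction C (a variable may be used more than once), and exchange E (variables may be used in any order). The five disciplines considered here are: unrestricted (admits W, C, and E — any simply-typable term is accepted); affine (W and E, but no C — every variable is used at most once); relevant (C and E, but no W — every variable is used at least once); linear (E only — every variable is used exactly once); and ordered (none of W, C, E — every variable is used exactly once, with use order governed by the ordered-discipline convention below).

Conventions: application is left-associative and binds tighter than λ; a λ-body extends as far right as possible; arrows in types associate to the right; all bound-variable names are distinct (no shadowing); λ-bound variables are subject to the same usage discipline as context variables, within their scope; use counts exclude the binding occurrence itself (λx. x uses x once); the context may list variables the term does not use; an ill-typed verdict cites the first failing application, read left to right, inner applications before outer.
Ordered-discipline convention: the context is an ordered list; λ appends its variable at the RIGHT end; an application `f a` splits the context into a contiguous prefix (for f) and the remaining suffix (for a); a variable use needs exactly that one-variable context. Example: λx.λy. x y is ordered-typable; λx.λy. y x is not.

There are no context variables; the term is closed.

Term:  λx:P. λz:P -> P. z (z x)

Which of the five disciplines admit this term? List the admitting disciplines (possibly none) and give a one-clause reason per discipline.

admitted by: relevant, unrestricted
counts: x (bound): 1×; z (bound): 2×
left-to-right use order: z, z, x
typing: well-typed at P -> (P -> P) -> P
ordered ✗ (uses contraction: z ×2)
linear ✗ (uses contraction: z ×2)
affine ✗ (uses contraction: z ×2)
relevant ✓ (none of x, z goes unused)
unrestricted ✓ (well-typed at P -> (P -> P) -> P; no restrictions here)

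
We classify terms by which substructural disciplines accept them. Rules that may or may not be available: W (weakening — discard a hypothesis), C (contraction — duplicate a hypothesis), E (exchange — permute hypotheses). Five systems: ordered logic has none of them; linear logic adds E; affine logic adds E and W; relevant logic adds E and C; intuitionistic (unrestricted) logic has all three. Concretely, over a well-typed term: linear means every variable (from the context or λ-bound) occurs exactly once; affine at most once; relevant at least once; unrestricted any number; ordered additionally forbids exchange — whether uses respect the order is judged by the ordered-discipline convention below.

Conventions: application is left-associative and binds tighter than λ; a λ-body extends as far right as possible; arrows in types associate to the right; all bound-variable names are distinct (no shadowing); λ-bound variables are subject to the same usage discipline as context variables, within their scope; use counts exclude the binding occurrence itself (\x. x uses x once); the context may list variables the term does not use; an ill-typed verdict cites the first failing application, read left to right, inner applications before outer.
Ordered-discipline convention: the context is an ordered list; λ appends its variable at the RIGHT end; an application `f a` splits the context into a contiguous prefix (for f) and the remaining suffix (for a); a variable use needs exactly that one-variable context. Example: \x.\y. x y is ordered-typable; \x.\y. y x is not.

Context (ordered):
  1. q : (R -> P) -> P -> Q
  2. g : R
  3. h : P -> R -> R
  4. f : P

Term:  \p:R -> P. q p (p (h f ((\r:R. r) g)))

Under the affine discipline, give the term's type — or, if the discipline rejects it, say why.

not well-typed under affine — p ×2 used more than once (contraction)
counts: q: 1×, g: 1×, h: 1×, f: 1×, p [bound]: 2×, r [bound]: 1×
uses in reading order: q, p, p, h, f, r, g
typing: well-typed — term : (R -> P) -> Q
summary: ordered ✗; linear ✗; affine ✗; relevant ✓; unrestricted ✓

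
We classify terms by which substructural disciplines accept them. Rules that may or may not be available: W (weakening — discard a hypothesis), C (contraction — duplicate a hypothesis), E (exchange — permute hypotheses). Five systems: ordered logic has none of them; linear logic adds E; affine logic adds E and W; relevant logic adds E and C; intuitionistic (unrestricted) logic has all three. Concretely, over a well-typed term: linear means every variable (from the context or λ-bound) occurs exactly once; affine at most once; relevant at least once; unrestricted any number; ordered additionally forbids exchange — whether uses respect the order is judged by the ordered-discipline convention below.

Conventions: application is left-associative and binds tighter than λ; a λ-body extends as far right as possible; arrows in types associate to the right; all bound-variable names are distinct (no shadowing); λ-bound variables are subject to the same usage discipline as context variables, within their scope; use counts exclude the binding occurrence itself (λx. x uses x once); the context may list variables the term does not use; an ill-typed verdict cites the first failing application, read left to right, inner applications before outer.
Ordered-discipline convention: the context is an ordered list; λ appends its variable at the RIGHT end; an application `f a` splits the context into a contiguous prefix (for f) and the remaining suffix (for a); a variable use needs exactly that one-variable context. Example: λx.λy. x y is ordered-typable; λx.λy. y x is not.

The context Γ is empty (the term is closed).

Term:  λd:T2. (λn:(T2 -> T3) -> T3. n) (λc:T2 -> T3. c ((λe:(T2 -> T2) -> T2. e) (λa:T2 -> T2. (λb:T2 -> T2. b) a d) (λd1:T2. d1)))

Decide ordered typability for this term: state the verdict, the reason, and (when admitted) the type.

no — no contiguous prefix/suffix split fits n, c, e, b, a, d, d1
usage: d [bound]: 1, n [bound]: 1, c [bound]: 1, e [bound]: 1, a [bound]: 1, b [bound]: 1, d1 [bound]: 1
left-to-right use order: n, c, e, b, a, d, d1
typing: the term checks, with type T2 -> (T2 -> T3) -> T3
per-discipline verdicts: ordered ✗ | linear ✓ | affine ✓ | relevant ✓ | unrestricted ✓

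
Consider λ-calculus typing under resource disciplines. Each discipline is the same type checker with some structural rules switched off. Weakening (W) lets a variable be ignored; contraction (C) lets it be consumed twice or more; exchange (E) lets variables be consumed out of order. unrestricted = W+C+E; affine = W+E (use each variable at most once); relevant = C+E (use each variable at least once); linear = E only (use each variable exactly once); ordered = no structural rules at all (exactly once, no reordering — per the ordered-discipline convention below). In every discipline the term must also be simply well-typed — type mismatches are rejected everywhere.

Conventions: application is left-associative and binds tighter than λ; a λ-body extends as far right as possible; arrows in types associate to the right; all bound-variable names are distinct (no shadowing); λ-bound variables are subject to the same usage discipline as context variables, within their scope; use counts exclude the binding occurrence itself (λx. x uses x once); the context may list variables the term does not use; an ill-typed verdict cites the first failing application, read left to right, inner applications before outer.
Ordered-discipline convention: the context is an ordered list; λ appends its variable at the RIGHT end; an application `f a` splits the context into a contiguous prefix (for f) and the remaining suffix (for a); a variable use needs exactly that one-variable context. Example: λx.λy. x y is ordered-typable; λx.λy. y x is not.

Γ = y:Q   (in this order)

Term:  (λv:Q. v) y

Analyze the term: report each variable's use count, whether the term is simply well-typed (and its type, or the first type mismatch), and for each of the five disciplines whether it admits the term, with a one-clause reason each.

counts: y: 1; v (bound): 1
order of uses: v, y
typing: the term checks, with type Q
ordered: ✓, one use each (y, v); ordered split holds
linear: ✓, each of y, v used exactly once
affine: ✓, y, v: no repeats, contraction unneeded
relevant: ✓, y, v: all used, weakening unneeded
unrestricted: ✓, simply typable at Q; W, C, E all held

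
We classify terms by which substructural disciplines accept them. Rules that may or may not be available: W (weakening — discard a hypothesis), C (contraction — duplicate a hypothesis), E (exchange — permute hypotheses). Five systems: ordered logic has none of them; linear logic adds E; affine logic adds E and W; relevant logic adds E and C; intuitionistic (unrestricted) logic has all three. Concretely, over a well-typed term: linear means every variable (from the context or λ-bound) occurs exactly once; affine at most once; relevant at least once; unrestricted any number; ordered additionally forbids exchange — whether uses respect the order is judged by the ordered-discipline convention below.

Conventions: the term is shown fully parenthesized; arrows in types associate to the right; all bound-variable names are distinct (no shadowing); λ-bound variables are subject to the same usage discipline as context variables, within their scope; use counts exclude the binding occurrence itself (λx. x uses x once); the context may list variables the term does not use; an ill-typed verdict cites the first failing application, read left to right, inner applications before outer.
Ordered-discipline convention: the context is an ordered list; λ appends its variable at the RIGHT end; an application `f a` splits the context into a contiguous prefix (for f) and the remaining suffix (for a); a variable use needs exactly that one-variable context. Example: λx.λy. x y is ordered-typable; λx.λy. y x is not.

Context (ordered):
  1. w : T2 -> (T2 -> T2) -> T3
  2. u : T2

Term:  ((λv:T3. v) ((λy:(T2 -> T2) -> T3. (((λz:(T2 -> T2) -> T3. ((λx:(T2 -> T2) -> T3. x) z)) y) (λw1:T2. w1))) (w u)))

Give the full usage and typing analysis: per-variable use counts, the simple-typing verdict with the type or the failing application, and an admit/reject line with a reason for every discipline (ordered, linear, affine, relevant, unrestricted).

variable uses: w=1, u=1, v [bound]=1, y [bound]=1, z [bound]=1, x [bound]=1, w1 [bound]=1
left-to-right use order: v, x, z, y, w1, w, u
typing: ✓ — T3
ordered: ✓ — w, u, v, y, z, x, w1: once each, no exchange needed
linear: ✓ — w, u, v, y, z, x, w1: one use apiece
affine: ✓ — at most one use each (w, u, v, y, z, x, w1)
relevant: ✓ — none of w, u, v, y, z, x, w1 goes unused
unrestricted: ✓ — typability at T3 is all that's needed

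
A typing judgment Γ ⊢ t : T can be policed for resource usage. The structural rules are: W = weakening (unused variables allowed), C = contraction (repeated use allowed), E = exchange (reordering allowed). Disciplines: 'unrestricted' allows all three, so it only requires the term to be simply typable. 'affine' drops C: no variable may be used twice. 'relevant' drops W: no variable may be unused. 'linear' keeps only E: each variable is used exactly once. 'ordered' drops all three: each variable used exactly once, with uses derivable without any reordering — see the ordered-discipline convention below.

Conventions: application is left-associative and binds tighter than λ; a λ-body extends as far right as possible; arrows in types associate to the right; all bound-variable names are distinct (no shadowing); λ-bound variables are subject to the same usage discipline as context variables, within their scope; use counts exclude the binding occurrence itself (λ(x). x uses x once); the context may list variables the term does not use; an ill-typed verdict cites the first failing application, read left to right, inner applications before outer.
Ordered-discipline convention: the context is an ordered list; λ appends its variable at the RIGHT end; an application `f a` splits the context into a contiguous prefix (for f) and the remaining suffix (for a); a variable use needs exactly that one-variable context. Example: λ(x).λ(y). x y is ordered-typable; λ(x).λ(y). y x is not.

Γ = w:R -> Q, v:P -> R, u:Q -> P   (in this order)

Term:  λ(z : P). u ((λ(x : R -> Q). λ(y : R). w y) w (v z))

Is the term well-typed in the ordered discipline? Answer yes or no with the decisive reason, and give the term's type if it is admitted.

no — repeated use of w ×2; x never used (weakening)
usage: w: 2, v: 1, u: 1, z (λ-bound): 1, x (λ-bound): 0, y (λ-bound): 1
use order (left to right): u, w, y, w, v, z
typing: well-typed at P -> P
per-discipline verdicts: ordered ✗ | linear ✗ | affine ✗ | relevant ✗ | unrestricted ✓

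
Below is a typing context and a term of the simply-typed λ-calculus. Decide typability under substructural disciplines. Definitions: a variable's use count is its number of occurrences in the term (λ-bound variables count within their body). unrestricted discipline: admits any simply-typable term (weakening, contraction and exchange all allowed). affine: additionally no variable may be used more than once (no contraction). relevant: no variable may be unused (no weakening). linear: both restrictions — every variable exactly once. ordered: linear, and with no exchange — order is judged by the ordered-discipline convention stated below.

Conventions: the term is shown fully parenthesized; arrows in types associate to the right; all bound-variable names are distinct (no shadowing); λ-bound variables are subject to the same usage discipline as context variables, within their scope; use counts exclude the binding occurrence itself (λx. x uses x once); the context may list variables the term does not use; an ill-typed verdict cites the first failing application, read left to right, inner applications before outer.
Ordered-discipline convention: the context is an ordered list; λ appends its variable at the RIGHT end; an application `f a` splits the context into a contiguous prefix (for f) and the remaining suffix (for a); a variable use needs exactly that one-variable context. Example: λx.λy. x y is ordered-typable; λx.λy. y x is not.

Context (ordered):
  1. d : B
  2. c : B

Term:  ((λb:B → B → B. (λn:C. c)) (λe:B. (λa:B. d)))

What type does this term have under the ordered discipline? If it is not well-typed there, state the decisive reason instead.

not well-typed under ordered — b, n, e, a never used (weakening)
use counts: d=1; c=1; b (bound)=0; n (bound)=0; e (bound)=0; a (bound)=0
uses in reading order: c, d
typing: the term checks, with type C → B
per-discipline verdicts: ordered ✗, linear ✗, affine ✓, relevant ✗, unrestricted ✓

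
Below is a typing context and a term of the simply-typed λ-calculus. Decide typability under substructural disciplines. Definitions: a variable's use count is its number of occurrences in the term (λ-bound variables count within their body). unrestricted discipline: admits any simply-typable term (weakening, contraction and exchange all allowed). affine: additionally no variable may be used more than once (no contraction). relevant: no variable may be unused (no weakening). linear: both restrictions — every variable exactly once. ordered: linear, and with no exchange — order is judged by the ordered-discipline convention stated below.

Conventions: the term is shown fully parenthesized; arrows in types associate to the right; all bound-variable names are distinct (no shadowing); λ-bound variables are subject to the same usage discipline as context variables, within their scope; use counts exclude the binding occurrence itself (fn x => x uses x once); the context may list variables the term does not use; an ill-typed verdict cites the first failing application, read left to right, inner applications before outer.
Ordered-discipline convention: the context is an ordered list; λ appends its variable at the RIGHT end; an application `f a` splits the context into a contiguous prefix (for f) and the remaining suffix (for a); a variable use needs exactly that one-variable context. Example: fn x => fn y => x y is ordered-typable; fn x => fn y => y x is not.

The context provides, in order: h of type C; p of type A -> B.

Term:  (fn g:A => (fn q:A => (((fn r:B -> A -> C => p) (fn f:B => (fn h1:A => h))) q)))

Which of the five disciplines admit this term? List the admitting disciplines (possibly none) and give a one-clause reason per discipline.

accepted by: affine, unrestricted
use counts: h: 1×; p: 1×; g [bound]: 0×; q [bound]: 1×; r [bound]: 0×; f [bound]: 0×; h1 [bound]: 0×
left-to-right use order: p, h, q
typing: ✓ — A -> A -> B
ordered: ✗, unused: g, r, f, h1 — weakening required
linear: ✗, unused: g, r, f, h1 — weakening required
affine: ✓, h, p, g, q, r, f, h1: no repeats, contraction unneeded
relevant: ✗, unused: g, r, f, h1 — weakening required
unrestricted: ✓, typability at A -> A -> B is all that's needed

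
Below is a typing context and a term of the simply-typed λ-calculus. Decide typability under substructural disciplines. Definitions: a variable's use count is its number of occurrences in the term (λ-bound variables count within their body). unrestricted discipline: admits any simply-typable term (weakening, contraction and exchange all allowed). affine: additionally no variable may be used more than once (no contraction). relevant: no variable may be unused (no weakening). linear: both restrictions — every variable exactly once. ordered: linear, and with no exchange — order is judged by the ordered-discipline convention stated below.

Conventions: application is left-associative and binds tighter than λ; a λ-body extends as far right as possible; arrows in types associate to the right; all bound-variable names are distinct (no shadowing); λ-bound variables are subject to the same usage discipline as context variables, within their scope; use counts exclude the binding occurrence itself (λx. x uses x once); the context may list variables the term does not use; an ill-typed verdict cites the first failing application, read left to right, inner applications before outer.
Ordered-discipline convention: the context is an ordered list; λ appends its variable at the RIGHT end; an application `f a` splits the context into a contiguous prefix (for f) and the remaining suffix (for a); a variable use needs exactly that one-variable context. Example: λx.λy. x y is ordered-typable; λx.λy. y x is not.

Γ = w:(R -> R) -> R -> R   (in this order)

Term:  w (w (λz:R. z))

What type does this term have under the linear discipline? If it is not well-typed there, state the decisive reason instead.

not well-typed under linear — w ×2 used more than once (contraction)
use counts: w: 2, z (bound): 1
order of uses: w, w, z
typing: well-typed at R -> R
across the five disciplines: ordered ✗; linear ✗; affine ✗; relevant ✓; unrestricted ✓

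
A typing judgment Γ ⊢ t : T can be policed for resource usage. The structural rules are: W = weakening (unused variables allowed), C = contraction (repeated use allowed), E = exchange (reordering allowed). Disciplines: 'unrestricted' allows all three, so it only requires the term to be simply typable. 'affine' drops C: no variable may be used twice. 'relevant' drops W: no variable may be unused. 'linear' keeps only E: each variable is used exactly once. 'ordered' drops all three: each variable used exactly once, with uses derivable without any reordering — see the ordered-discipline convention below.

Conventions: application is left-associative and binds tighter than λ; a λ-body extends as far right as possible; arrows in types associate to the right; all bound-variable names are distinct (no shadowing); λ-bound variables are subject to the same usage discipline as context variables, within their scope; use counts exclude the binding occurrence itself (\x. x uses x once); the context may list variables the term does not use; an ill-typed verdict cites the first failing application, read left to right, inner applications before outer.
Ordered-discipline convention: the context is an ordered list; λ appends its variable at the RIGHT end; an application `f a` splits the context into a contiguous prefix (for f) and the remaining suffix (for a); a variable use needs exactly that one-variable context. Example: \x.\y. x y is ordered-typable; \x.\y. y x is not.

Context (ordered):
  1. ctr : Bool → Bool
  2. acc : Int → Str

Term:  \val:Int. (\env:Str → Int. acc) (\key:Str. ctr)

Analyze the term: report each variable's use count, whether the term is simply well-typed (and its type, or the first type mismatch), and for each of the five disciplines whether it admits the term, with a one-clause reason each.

counts: ctr=1, acc=1, val (λ-bound)=0, env (λ-bound)=0, key (λ-bound)=0
uses in reading order: acc, ctr
typing: ill-typed: an argument Str → Bool → Bool mismatches the expected Str → Int
ordered ✗ (a type mismatch blocks all five)
linear ✗ (the type mismatch rejects it)
affine ✗ (not simply typable)
relevant ✗ (fails simple typing)
unrestricted ✗ (a type mismatch blocks all five)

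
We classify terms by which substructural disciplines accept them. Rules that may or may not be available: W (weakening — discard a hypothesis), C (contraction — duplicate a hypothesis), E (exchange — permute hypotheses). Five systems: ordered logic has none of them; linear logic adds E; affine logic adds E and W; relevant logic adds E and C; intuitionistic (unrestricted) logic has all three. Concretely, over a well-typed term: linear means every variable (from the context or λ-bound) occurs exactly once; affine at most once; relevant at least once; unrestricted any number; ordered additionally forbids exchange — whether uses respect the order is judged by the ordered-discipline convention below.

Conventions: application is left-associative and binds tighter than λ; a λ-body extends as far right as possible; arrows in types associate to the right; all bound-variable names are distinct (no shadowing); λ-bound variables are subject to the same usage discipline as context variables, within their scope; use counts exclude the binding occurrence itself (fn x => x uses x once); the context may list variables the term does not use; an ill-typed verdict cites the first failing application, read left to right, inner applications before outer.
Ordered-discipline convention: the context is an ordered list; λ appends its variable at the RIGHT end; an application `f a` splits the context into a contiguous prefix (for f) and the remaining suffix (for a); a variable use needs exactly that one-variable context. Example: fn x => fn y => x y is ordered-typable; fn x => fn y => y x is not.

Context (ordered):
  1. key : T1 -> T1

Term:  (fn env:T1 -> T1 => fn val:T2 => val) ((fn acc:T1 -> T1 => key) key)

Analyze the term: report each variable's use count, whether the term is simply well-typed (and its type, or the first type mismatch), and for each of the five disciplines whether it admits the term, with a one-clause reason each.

usage: key=2; env (λ-bound)=0; val (λ-bound)=1; acc (λ-bound)=0
uses in reading order: val, key, key
typing: well-typed at T2 -> T2
ordered ✗ (needs contraction — key ×2; env, acc never used (weakening))
linear ✗ (needs contraction — key ×2; env, acc never used (weakening))
affine ✗ (needs contraction — key ×2)
relevant ✗ (env, acc never used (weakening))
unrestricted ✓ (typability at T2 -> T2 is all that's needed)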